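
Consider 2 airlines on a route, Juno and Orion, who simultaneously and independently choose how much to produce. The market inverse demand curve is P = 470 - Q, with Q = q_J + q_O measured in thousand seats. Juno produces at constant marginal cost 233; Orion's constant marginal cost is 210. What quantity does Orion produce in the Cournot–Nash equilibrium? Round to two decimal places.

Juno's profit: π_J = (470 - Q)q_J - (233q_J). Setting ∂π_J/∂q_J = 0: 237 - 2q_J - (q_O) = 0.
Orion's profit: π_O = (470 - Q)q_O - (210q_O). Setting ∂π_O/∂q_O = 0: 260 - 2q_O - (q_J) = 0.
So q_J = (237 - q_O)/2 and q_O = (260 - q_J)/2.
Substituting one into the other gives q_J = 214/3 and q_O = 283/3.

94.33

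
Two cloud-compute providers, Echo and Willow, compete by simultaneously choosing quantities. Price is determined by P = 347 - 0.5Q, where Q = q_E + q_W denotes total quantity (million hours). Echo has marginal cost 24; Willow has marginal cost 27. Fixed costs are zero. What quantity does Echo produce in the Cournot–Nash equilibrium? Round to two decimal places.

217.33

Echo's profit: π_E = (347 - 0.5Q)q_E - (24q_E). Setting ∂π_E/∂q_E = 0: 323 - q_E - (1/2)(q_W) = 0.
Willow's first-order condition: 320 - q_W - (1/2)(q_E) = 0.
So q_E = (323 - (1/2)q_W) and q_W = (320 - (1/2)q_E).
Substituting one into the other gives q_E = 652/3 and q_W = 634/3.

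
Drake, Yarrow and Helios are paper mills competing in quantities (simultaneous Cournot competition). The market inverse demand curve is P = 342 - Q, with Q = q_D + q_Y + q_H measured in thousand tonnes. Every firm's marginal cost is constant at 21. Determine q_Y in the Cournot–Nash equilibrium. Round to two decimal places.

A representative firm's profit is π_i = q_i(342 - Q) - 21q_i.
First-order condition (treating rivals' output as given): 321 - 2q_i - Σ_{j≠i} q_j = 0.
By symmetry each firm produces the same amount; substituting Σ_{j≠i} q_j = 2q_i yields q_i = 321/4.

80.25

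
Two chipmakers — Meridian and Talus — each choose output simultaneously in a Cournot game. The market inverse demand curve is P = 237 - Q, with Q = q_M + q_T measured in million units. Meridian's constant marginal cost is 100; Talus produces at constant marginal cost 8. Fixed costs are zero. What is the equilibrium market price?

Meridian's profit: π_M = (237 - Q)q_M - (100q_M). Setting ∂π_M/∂q_M = 0: 137 - 2q_M - (q_T) = 0.
Talus's first-order condition: 229 - 2q_T - (q_M) = 0.
So q_M = (137 - q_T)/2 and q_T = (229 - q_M)/2.
Solving the pair: q_M = 15, q_T = 107.
Total output Q = 122, so price P = 237 - 122 = 115.

115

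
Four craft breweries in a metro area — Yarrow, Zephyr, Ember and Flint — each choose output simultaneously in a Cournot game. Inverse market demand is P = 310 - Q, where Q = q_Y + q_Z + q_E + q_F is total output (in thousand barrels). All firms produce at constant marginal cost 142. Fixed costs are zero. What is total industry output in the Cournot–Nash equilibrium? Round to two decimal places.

134.40

A representative firm's profit is π_i = q_i(310 - Q) - 142q_i.
First-order condition (treating rivals' output as given): 168 - 2q_i - Σ_{j≠i} q_j = 0.
By symmetry each firm produces the same amount; substituting Σ_{j≠i} q_j = 3q_i yields q_i = 168/5.
Total output Q = 168/5 + 168/5 + 168/5 + 168/5 = 672/5.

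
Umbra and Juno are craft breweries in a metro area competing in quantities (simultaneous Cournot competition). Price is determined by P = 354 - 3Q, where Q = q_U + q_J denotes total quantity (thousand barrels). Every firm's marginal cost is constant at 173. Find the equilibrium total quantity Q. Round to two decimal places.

A representative firm's profit is π_i = q_i(354 - 3Q) - 173q_i.
Setting ∂π_i/∂q_i = 0 with rivals' quantities fixed: 181 - 6q_i - 3q_j = 0.
With identical firms every q_j equals q_i, so q_j = q_i and 181 = 9q_i, giving q_i = 181/9.
Total output Q = 181/9 + 181/9 = 362/9.

40.22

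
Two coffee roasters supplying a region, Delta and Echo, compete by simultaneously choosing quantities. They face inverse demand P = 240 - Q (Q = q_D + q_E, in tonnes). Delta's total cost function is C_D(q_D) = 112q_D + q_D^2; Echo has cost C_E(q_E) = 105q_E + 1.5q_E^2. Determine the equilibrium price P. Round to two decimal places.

191.74

Delta's profit: π_D = (240 - Q)q_D - (112q_D + q_D²). Setting ∂π_D/∂q_D = 0: 128 - 4q_D - (q_E) = 0.
Echo's first-order condition: 135 - 5q_E - (q_D) = 0.
So q_D = (128 - q_E)/4 and q_E = (135 - q_D)/5.
Substituting one into the other gives q_D = 505/19 and q_E = 412/19.
Total output Q = 917/19, so price P = 240 - 917/19 = 191.7368.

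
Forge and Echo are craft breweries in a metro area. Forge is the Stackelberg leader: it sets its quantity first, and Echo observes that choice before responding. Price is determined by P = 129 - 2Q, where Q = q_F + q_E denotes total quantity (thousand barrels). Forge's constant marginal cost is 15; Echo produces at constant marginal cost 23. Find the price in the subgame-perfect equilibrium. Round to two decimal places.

Solve by backward induction. Given q_F, the follower Echo maximises π_E = (129 - 2q_F - 2q_E)q_E - 23q_E.
∂π_E/∂q_E = 106 - 2q_F - 4q_E = 0 gives the reaction function q_E = (106 - 2q_F)/4.
The leader anticipates this reaction. Substituting into P = 129 - 2Q gives P = 76 - q_F, so π_F = (76 - q_F)q_F - 15q_F.
Maximising: ∂π_F/∂q_F = 61 - 2q_F = 0, giving q_F = 61/2.
Then q_E = (106 - 2·(61/2))/4 = 45/4.
Total output Q = 167/4, so price P = 129 - 2·(167/4) = 91/2.

45.50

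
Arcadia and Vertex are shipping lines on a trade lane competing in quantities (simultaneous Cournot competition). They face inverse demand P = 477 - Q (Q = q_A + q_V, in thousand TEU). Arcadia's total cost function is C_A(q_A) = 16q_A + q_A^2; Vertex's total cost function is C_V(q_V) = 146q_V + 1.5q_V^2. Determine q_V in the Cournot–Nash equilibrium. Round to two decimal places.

45.42

Arcadia's profit: π_A = (477 - Q)q_A - (16q_A + q_A²). Setting ∂π_A/∂q_A = 0: 461 - 4q_A - (q_V) = 0.
Vertex's profit: π_V = (477 - Q)q_V - (146q_V + (3/2)q_V²). Setting ∂π_V/∂q_V = 0: 331 - 5q_V - (q_A) = 0.
Best responses: q_A = (461 - q_V)/4, q_V = (331 - q_A)/5.
Solving the pair: q_A = 1974/19, q_V = 863/19.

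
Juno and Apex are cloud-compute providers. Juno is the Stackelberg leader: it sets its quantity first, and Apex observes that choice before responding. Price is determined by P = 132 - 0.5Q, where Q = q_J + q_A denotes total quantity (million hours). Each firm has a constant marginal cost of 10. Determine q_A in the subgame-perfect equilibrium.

61

Solve by backward induction. Given q_J, the follower Apex maximises π_A = (132 - (1/2)q_J - (1/2)q_A)q_A - 10q_A.
∂π_A/∂q_A = 122 - (1/2)q_J - q_A = 0 gives the reaction function q_A = (122 - (1/2)q_J).
Juno substitutes q_A(q_J) into its own profit: π_J = q_J(132 - (1/2)q_J - (122 - (1/2)q_J)/2) - 10q_J = (71 - (1/4)q_J)q_J - 10q_J.
Maximising: ∂π_J/∂q_J = 61 - (1/2)q_J = 0, giving q_J = 122.
Then q_A = (122 - (1/2)·122) = 61.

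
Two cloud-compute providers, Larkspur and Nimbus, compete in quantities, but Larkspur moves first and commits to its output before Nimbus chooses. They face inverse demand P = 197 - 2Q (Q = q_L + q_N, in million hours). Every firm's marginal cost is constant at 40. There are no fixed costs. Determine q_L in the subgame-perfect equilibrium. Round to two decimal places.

39.25

The follower Nimbus best-responds to any q_L: π_N = (197 - 2Q)q_N - 40q_N.
Follower FOC: 157 - 2q_L - 4q_N = 0, so q_N(q_L) = (157 - 2q_L)/4.
Larkspur substitutes q_N(q_L) into its own profit: π_L = q_L(197 - 2q_L - (157 - 2q_L)/2) - 40q_L = (237/2 - q_L)q_L - 40q_L.
The leader's first-order condition 157/2 - 2q_L = 0 yields q_L = 157/4.
Then q_N = (157 - 2·(157/4))/4 = 157/8.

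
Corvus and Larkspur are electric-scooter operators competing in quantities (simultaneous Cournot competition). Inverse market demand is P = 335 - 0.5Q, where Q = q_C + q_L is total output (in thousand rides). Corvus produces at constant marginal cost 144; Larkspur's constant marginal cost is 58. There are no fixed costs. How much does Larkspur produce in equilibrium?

Corvus's profit: π_C = (335 - 0.5Q)q_C - (144q_C). Setting ∂π_C/∂q_C = 0: 191 - q_C - (1/2)(q_L) = 0.
Larkspur's profit: π_L = (335 - 0.5Q)q_L - (58q_L). Setting ∂π_L/∂q_L = 0: 277 - q_L - (1/2)(q_C) = 0.
Rearranging gives the reaction functions q_C = (191 - (1/2)q_L) and q_L = (277 - (1/2)q_C).
Substituting one into the other gives q_C = 70 and q_L = 242.

242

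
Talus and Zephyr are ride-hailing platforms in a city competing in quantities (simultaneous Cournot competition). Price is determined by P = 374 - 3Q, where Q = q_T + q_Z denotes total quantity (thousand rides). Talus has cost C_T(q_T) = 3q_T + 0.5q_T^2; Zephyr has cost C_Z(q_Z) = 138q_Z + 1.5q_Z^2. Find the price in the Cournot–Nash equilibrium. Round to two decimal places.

197.89

Talus's profit: π_T = (374 - 3Q)q_T - (3q_T + (1/2)q_T²). Setting ∂π_T/∂q_T = 0: 371 - 7q_T - 3(q_Z) = 0.
Zephyr's profit: π_Z = (374 - 3Q)q_Z - (138q_Z + (3/2)q_Z²). Setting ∂π_Z/∂q_Z = 0: 236 - 9q_Z - 3(q_T) = 0.
Rearranging gives the reaction functions q_T = (371 - 3q_Z)/7 and q_Z = (236 - 3q_T)/9.
Substituting one into the other gives q_T = 877/18 and q_Z = 539/54.
Total output Q = 1585/27, so price P = 374 - 3·(1585/27) = 1781/9.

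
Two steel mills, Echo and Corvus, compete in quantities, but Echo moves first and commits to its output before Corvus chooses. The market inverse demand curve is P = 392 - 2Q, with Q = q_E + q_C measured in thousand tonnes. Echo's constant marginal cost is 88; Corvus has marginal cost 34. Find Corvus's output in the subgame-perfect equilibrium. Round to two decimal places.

The follower Corvus best-responds to any q_E: π_C = (392 - 2Q)q_C - 34q_C.
Follower FOC: 358 - 2q_E - 4q_C = 0, so q_C(q_E) = (358 - 2q_E)/4.
Echo substitutes q_C(q_E) into its own profit: π_E = q_E(392 - 2q_E - (358 - 2q_E)/2) - 88q_E = (213 - q_E)q_E - 88q_E.
Leader FOC: 125 - 2q_E = 0, so q_E = 125/2.
Then q_C = (358 - 2·(125/2))/4 = 233/4.

58.25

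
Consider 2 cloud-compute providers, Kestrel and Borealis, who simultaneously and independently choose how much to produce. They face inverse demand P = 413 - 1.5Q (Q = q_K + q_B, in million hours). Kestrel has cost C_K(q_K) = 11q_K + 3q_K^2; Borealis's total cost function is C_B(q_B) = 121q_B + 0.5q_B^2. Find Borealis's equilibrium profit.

Kestrel's profit: π_K = (413 - 1.5Q)q_K - (11q_K + 3q_K²). Setting ∂π_K/∂q_K = 0: 402 - 9q_K - (3/2)(q_B) = 0.
Borealis's first-order condition: 292 - 4q_B - (3/2)(q_K) = 0.
Best responses: q_K = (402 - (3/2)q_B)/9, q_B = (292 - (3/2)q_K)/4.
Solving the pair: q_K = 104/3, q_B = 60.
Price P = 413 - (3/2)·(284/3) = 271.
Borealis's profit: 271·60 - 121·60 - (1/2)·60² = 7200.

7200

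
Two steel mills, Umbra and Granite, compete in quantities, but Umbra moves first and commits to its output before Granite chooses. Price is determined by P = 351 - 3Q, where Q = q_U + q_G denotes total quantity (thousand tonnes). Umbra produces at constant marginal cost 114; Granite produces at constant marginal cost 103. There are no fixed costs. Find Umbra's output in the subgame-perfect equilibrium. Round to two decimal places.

The follower Granite best-responds to any q_U: π_G = (351 - 3Q)q_G - 103q_G.
Setting the follower's marginal profit to zero, 248 - 3q_U - 6q_G = 0, i.e. q_G = (248 - 3q_U)/6.
Umbra substitutes q_G(q_U) into its own profit: π_U = q_U(351 - 3q_U - (248 - 3q_U)/2) - 114q_U = (227 - (3/2)q_U)q_U - 114q_U.
The leader's first-order condition 113 - 3q_U = 0 yields q_U = 113/3.
Then q_G = (248 - 3·(113/3))/6 = 45/2.

37.67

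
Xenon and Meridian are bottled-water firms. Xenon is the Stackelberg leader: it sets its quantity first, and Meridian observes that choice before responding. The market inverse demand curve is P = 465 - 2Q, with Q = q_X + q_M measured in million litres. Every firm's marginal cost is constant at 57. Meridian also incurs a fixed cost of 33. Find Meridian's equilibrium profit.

The follower Meridian best-responds to any q_X: π_M = (465 - 2Q)q_M - 57q_M.
∂π_M/∂q_M = 408 - 2q_X - 4q_M = 0 gives the reaction function q_M = (408 - 2q_X)/4.
The leader anticipates this reaction. Substituting into P = 465 - 2Q gives P = 261 - q_X, so π_X = (261 - q_X)q_X - 57q_X.
The leader's first-order condition 204 - 2q_X = 0 yields q_X = 102.
Then q_M = (408 - 2·102)/4 = 51.
Price P = 465 - 2·153 = 159.
Meridian's profit: (159 - 57)·51 - 33 = 5169.

5169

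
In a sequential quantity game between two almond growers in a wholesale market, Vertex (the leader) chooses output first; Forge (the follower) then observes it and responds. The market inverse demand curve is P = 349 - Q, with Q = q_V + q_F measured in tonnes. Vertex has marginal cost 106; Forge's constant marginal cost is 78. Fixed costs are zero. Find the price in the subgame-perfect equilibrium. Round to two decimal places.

Solve by backward induction. Given q_V, the follower Forge maximises π_F = (349 - q_V - q_F)q_F - 78q_F.
∂π_F/∂q_F = 271 - q_V - 2q_F = 0 gives the reaction function q_F = (271 - q_V)/2.
The leader anticipates this reaction. Substituting into P = 349 - Q gives P = 427/2 - (1/2)q_V, so π_V = (427/2 - (1/2)q_V)q_V - 106q_V.
The leader's first-order condition 215/2 - q_V = 0 yields q_V = 215/2.
Then q_F = (271 - 215/2)/2 = 327/4.
Total output Q = 757/4, so price P = 349 - 757/4 = 639/4.

159.75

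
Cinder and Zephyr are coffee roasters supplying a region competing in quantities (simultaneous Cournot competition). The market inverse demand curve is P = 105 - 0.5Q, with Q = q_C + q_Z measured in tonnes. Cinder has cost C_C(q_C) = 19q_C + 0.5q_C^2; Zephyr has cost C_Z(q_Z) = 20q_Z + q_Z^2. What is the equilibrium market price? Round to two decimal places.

75.22

Cinder's profit: π_C = (105 - 0.5Q)q_C - (19q_C + (1/2)q_C²). Setting ∂π_C/∂q_C = 0: 86 - 2q_C - (1/2)(q_Z) = 0.
Zephyr's profit: π_Z = (105 - 0.5Q)q_Z - (20q_Z + q_Z²). Setting ∂π_Z/∂q_Z = 0: 85 - 3q_Z - (1/2)(q_C) = 0.
Best responses: q_C = (86 - (1/2)q_Z)/2, q_Z = (85 - (1/2)q_C)/3.
Substituting one into the other gives q_C = 862/23 and q_Z = 508/23.
Total output Q = 1370/23, so price P = 105 - (1/2)·(1370/23) = 1730/23.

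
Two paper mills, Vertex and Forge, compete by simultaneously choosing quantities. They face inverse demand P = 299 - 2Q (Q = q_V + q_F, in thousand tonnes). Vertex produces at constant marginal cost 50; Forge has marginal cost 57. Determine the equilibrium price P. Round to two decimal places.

Vertex's profit: π_V = (299 - 2Q)q_V - (50q_V). Setting ∂π_V/∂q_V = 0: 249 - 4q_V - 2(q_F) = 0.
Forge's first-order condition: 242 - 4q_F - 2(q_V) = 0.
Best responses: q_V = (249 - 2q_F)/4, q_F = (242 - 2q_V)/4.
Solving the pair: q_V = 128/3, q_F = 235/6.
Total output Q = 491/6, so price P = 299 - 2·(491/6) = 406/3.

135.33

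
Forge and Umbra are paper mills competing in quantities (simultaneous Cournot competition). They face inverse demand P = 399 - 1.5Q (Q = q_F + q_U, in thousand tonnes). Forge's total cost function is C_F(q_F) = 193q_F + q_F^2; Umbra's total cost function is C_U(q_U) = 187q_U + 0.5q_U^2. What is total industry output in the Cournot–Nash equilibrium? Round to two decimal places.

70.82

Forge's profit: π_F = (399 - 1.5Q)q_F - (193q_F + q_F²). Setting ∂π_F/∂q_F = 0: 206 - 5q_F - (3/2)(q_U) = 0.
Umbra's profit: π_U = (399 - 1.5Q)q_U - (187q_U + (1/2)q_U²). Setting ∂π_U/∂q_U = 0: 212 - 4q_U - (3/2)(q_F) = 0.
Rearranging gives the reaction functions q_F = (206 - (3/2)q_U)/5 and q_U = (212 - (3/2)q_F)/4.
Solving the pair: q_F = 28.5070, q_U = 42.3099.
Total output Q = 28.5070 + 42.3099 = 70.8169.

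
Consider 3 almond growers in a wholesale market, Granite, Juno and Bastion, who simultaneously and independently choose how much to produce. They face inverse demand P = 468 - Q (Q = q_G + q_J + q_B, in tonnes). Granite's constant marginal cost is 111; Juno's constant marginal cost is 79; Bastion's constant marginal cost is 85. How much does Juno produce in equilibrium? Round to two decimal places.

106.75

Granite's profit: π_G = (468 - Q)q_G - (111q_G). Setting ∂π_G/∂q_G = 0: 357 - 2q_G - (q_J + q_B) = 0.
Juno's profit: π_J = (468 - Q)q_J - (79q_J). Setting ∂π_J/∂q_J = 0: 389 - 2q_J - (q_G + q_B) = 0.
Bastion's profit: π_B = (468 - Q)q_B - (85q_B). Setting ∂π_B/∂q_B = 0: 383 - 2q_B - (q_G + q_J) = 0.
Adding the 3 conditions: 1129 − 2Q − 2Q = 0, i.e. Q = 1129/4.
Back-substituting: q_G = (357 − 1129/4) = 299/4, q_J = (389 − 1129/4) = 427/4, q_B = (383 − 1129/4) = 403/4.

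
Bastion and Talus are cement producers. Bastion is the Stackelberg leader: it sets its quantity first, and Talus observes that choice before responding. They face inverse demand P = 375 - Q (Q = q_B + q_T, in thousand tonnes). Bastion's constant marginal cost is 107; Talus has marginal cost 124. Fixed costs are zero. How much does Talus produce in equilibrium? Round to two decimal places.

The follower Talus best-responds to any q_B: π_T = (375 - Q)q_T - 124q_T.
∂π_T/∂q_T = 251 - q_B - 2q_T = 0 gives the reaction function q_T = (251 - q_B)/2.
The leader anticipates this reaction. Substituting into P = 375 - Q gives P = 499/2 - (1/2)q_B, so π_B = (499/2 - (1/2)q_B)q_B - 107q_B.
Leader FOC: 285/2 - q_B = 0, so q_B = 285/2.
Then q_T = (251 - 285/2)/2 = 217/4.

54.25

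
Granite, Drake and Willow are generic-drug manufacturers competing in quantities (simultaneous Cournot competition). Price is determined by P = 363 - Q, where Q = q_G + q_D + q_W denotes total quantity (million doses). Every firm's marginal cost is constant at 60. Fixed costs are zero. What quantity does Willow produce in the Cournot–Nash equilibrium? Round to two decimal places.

Each firm earns π_i = (363 - Q)q_i - 60q_i.
First-order condition (treating rivals' output as given): 303 - 2q_i - Σ_{j≠i} q_j = 0.
By symmetry each firm produces the same amount; substituting Σ_{j≠i} q_j = 2q_i yields q_i = 303/4.

75.75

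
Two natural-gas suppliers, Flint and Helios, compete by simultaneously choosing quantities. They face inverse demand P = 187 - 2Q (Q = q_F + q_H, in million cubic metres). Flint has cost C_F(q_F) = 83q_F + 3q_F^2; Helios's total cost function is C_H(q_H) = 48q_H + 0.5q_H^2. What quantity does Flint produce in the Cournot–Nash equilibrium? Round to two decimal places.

Flint's profit: π_F = (187 - 2Q)q_F - (83q_F + 3q_F²). Setting ∂π_F/∂q_F = 0: 104 - 10q_F - 2(q_H) = 0.
Helios's profit: π_H = (187 - 2Q)q_H - (48q_H + (1/2)q_H²). Setting ∂π_H/∂q_H = 0: 139 - 5q_H - 2(q_F) = 0.
So q_F = (104 - 2q_H)/10 and q_H = (139 - 2q_F)/5.
Solving the pair: q_F = 121/23, q_H = 591/23.

5.26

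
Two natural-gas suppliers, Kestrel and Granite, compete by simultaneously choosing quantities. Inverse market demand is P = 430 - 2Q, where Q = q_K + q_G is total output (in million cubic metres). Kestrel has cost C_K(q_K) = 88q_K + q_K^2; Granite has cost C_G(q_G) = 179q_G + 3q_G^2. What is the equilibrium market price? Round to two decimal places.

296.43

Kestrel's profit: π_K = (430 - 2Q)q_K - (88q_K + q_K²). Setting ∂π_K/∂q_K = 0: 342 - 6q_K - 2(q_G) = 0.
Granite's first-order condition: 251 - 10q_G - 2(q_K) = 0.
So q_K = (342 - 2q_G)/6 and q_G = (251 - 2q_K)/10.
Substituting one into the other gives q_K = 1459/28 and q_G = 411/28.
Total output Q = 935/14, so price P = 430 - 2·(935/14) = 296.4286.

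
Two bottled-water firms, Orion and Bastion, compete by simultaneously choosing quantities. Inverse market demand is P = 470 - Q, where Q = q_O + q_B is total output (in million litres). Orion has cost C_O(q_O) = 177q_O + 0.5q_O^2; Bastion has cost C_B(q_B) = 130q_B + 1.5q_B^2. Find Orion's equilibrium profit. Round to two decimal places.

9685.91

Orion's profit: π_O = (470 - Q)q_O - (177q_O + (1/2)q_O²). Setting ∂π_O/∂q_O = 0: 293 - 3q_O - (q_B) = 0.
Bastion's first-order condition: 340 - 5q_B - (q_O) = 0.
Rearranging gives the reaction functions q_O = (293 - q_B)/3 and q_B = (340 - q_O)/5.
Solving the pair: q_O = 1125/14, q_B = 727/14.
Price P = 470 - 926/7 = 337.7143.
Orion's profit: 337.7143·(1125/14) - 177·(1125/14) - (1/2)(1125/14)² = 9685.9056.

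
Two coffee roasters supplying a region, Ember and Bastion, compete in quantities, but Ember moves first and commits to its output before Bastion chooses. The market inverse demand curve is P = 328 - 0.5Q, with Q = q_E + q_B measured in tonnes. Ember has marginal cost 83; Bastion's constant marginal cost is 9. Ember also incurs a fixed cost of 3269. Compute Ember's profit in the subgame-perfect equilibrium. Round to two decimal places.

Solve by backward induction. Given q_E, the follower Bastion maximises π_B = (328 - (1/2)q_E - (1/2)q_B)q_B - 9q_B.
∂π_B/∂q_B = 319 - (1/2)q_E - q_B = 0 gives the reaction function q_B = (319 - (1/2)q_E).
The leader anticipates this reaction. Substituting into P = 328 - 0.5Q gives P = 337/2 - (1/4)q_E, so π_E = (337/2 - (1/4)q_E)q_E - 83q_E.
The leader's first-order condition 171/2 - (1/2)q_E = 0 yields q_E = 171.
Then q_B = (319 - (1/2)·171) = 467/2.
Price P = 328 - (1/2)·(809/2) = 503/4.
Ember's profit: (503/4 - 83)·171 - 3269 = 4041.2500.

4041.25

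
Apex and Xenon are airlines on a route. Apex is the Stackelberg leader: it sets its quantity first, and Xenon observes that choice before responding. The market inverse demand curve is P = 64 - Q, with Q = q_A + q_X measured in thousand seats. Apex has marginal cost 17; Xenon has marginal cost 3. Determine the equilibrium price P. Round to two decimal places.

The follower Xenon best-responds to any q_A: π_X = (64 - Q)q_X - 3q_X.
Setting the follower's marginal profit to zero, 61 - q_A - 2q_X = 0, i.e. q_X = (61 - q_A)/2.
The leader anticipates this reaction. Substituting into P = 64 - Q gives P = 67/2 - (1/2)q_A, so π_A = (67/2 - (1/2)q_A)q_A - 17q_A.
The leader's first-order condition 33/2 - q_A = 0 yields q_A = 33/2.
Then q_X = (61 - 33/2)/2 = 89/4.
Total output Q = 155/4, so price P = 64 - 155/4 = 101/4.

25.25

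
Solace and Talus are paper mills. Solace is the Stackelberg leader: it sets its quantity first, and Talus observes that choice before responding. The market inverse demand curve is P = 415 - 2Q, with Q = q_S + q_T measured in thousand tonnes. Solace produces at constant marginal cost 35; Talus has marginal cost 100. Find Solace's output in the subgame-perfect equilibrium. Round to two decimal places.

Solve by backward induction. Given q_S, the follower Talus maximises π_T = (415 - 2q_S - 2q_T)q_T - 100q_T.
Follower FOC: 315 - 2q_S - 4q_T = 0, so q_T(q_S) = (315 - 2q_S)/4.
The leader anticipates this reaction. Substituting into P = 415 - 2Q gives P = 515/2 - q_S, so π_S = (515/2 - q_S)q_S - 35q_S.
Leader FOC: 445/2 - 2q_S = 0, so q_S = 445/4.
Then q_T = (315 - 2·(445/4))/4 = 185/8.

111.25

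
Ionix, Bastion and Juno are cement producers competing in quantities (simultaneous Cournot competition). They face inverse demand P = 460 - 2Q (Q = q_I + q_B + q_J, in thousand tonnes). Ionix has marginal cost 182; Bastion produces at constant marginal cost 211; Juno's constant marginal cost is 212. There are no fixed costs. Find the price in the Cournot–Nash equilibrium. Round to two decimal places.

266.25

Ionix's profit: π_I = (460 - 2Q)q_I - (182q_I). Setting ∂π_I/∂q_I = 0: 278 - 4q_I - 2(q_B + q_J) = 0.
Bastion's first-order condition: 249 - 4q_B - 2(q_I + q_J) = 0.
Juno's first-order condition: 248 - 4q_J - 2(q_I + q_B) = 0.
Adding the 3 conditions: 775 − 4Q − 4Q = 0, i.e. Q = 775/8.
Back-substituting: q_I = (278 − 775/4)/2 = 337/8, q_B = (249 − 775/4)/2 = 221/8, q_J = (248 − 775/4)/2 = 217/8.
Total output Q = 775/8, so price P = 460 - 2·(775/8) = 1065/4.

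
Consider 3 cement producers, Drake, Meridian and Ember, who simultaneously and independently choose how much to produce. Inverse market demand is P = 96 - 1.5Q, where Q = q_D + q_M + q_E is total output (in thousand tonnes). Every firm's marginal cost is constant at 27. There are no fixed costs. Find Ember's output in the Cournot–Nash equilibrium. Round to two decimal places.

11.50

Each firm earns π_i = (96 - 1.5Q)q_i - 27q_i.
First-order condition (treating rivals' output as given): 69 - 3q_i - (3/2)·Σ_{j≠i} q_j = 0.
With identical firms every q_j equals q_i, so Σ_{j≠i} q_j = 2q_i and 69 = 6q_i, giving q_i = 23/2.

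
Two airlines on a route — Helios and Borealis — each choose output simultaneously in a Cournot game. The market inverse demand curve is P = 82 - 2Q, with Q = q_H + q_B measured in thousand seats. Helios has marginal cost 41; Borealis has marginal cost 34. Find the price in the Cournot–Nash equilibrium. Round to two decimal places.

Helios's profit: π_H = (82 - 2Q)q_H - (41q_H). Setting ∂π_H/∂q_H = 0: 41 - 4q_H - 2(q_B) = 0.
Borealis's profit: π_B = (82 - 2Q)q_B - (34q_B). Setting ∂π_B/∂q_B = 0: 48 - 4q_B - 2(q_H) = 0.
Rearranging gives the reaction functions q_H = (41 - 2q_B)/4 and q_B = (48 - 2q_H)/4.
Substituting one into the other gives q_H = 17/3 and q_B = 55/6.
Total output Q = 89/6, so price P = 82 - 2·(89/6) = 157/3.

52.33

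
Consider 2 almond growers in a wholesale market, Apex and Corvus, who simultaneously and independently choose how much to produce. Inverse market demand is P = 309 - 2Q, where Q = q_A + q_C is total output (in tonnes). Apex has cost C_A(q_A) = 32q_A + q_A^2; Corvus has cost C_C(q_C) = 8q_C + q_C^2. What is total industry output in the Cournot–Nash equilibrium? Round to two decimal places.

Apex's profit: π_A = (309 - 2Q)q_A - (32q_A + q_A²). Setting ∂π_A/∂q_A = 0: 277 - 6q_A - 2(q_C) = 0.
Corvus's first-order condition: 301 - 6q_C - 2(q_A) = 0.
So q_A = (277 - 2q_C)/6 and q_C = (301 - 2q_A)/6.
Solving the pair: q_A = 265/8, q_C = 313/8.
Total output Q = 265/8 + 313/8 = 289/4.

72.25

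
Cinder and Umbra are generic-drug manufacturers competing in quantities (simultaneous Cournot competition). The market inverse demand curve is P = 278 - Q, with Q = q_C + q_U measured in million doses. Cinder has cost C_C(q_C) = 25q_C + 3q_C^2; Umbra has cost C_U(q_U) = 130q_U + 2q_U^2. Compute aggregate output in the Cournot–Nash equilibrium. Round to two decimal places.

48.96

Cinder's profit: π_C = (278 - Q)q_C - (25q_C + 3q_C²). Setting ∂π_C/∂q_C = 0: 253 - 8q_C - (q_U) = 0.
Umbra's first-order condition: 148 - 6q_U - (q_C) = 0.
Best responses: q_C = (253 - q_U)/8, q_U = (148 - q_C)/6.
Substituting one into the other gives q_C = 1370/47 and q_U = 931/47.
Total output Q = 1370/47 + 931/47 = 48.9574.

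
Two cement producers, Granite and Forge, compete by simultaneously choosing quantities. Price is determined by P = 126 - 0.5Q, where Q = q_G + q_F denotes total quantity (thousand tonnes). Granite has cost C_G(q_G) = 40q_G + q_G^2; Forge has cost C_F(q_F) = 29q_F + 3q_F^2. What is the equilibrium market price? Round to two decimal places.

Granite's profit: π_G = (126 - 0.5Q)q_G - (40q_G + q_G²). Setting ∂π_G/∂q_G = 0: 86 - 3q_G - (1/2)(q_F) = 0.
Forge's profit: π_F = (126 - 0.5Q)q_F - (29q_F + 3q_F²). Setting ∂π_F/∂q_F = 0: 97 - 7q_F - (1/2)(q_G) = 0.
Rearranging gives the reaction functions q_G = (86 - (1/2)q_F)/3 and q_F = (97 - (1/2)q_G)/7.
Solving the pair: q_G = 26.6747, q_F = 992/83.
Total output Q = 38.6265, so price P = 126 - (1/2)·38.6265 = 106.6867.

106.69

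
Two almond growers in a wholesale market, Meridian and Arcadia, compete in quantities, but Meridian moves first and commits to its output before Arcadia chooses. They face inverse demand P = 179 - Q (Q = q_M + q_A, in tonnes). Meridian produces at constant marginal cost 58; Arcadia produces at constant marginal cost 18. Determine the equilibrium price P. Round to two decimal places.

The follower Arcadia best-responds to any q_M: π_A = (179 - Q)q_A - 18q_A.
∂π_A/∂q_A = 161 - q_M - 2q_A = 0 gives the reaction function q_A = (161 - q_M)/2.
Meridian substitutes q_A(q_M) into its own profit: π_M = q_M(179 - q_M - (161 - q_M)/2) - 58q_M = (197/2 - (1/2)q_M)q_M - 58q_M.
Leader FOC: 81/2 - q_M = 0, so q_M = 81/2.
Then q_A = (161 - 81/2)/2 = 241/4.
Total output Q = 403/4, so price P = 179 - 403/4 = 313/4.

78.25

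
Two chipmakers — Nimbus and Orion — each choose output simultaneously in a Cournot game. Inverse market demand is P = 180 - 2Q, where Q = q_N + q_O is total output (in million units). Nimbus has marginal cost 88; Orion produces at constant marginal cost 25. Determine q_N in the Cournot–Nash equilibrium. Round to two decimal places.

Nimbus's profit: π_N = (180 - 2Q)q_N - (88q_N). Setting ∂π_N/∂q_N = 0: 92 - 4q_N - 2(q_O) = 0.
Orion's first-order condition: 155 - 4q_O - 2(q_N) = 0.
Rearranging gives the reaction functions q_N = (92 - 2q_O)/4 and q_O = (155 - 2q_N)/4.
Substituting one into the other gives q_N = 29/6 and q_O = 109/3.

4.83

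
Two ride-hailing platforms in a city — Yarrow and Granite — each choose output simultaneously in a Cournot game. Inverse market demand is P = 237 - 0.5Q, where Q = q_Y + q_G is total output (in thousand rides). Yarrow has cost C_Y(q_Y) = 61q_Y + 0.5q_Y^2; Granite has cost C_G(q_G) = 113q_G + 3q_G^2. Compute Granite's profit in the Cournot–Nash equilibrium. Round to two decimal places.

Yarrow's profit: π_Y = (237 - 0.5Q)q_Y - (61q_Y + (1/2)q_Y²). Setting ∂π_Y/∂q_Y = 0: 176 - 2q_Y - (1/2)(q_G) = 0.
Granite's profit: π_G = (237 - 0.5Q)q_G - (113q_G + 3q_G²). Setting ∂π_G/∂q_G = 0: 124 - 7q_G - (1/2)(q_Y) = 0.
Rearranging gives the reaction functions q_Y = (176 - (1/2)q_G)/2 and q_G = (124 - (1/2)q_Y)/7.
Solving the pair: q_Y = 936/11, q_G = 128/11.
Price P = 237 - (1/2)·(1064/11) = 188.6364.
Granite's profit: 188.6364·(128/11) - 113·(128/11) - 3(128/11)² = 473.9174.

473.92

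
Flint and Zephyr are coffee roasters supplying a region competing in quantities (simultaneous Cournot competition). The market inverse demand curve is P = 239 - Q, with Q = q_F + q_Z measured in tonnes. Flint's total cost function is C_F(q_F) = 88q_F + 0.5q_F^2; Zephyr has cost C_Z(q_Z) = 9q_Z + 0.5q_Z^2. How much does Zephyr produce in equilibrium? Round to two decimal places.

Flint's profit: π_F = (239 - Q)q_F - (88q_F + (1/2)q_F²). Setting ∂π_F/∂q_F = 0: 151 - 3q_F - (q_Z) = 0.
Zephyr's profit: π_Z = (239 - Q)q_Z - (9q_Z + (1/2)q_Z²). Setting ∂π_Z/∂q_Z = 0: 230 - 3q_Z - (q_F) = 0.
Rearranging gives the reaction functions q_F = (151 - q_Z)/3 and q_Z = (230 - q_F)/3.
Substituting one into the other gives q_F = 223/8 and q_Z = 539/8.

67.38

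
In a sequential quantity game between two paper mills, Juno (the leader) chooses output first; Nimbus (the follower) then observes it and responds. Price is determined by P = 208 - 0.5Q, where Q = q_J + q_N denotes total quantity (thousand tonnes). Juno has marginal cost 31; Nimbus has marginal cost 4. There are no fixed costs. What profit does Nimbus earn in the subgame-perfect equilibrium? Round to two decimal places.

8320.50

The follower Nimbus best-responds to any q_J: π_N = (208 - 0.5Q)q_N - 4q_N.
∂π_N/∂q_N = 204 - (1/2)q_J - q_N = 0 gives the reaction function q_N = (204 - (1/2)q_J).
Juno substitutes q_N(q_J) into its own profit: π_J = q_J(208 - (1/2)q_J - (204 - (1/2)q_J)/2) - 31q_J = (106 - (1/4)q_J)q_J - 31q_J.
The leader's first-order condition 75 - (1/2)q_J = 0 yields q_J = 150.
Then q_N = (204 - (1/2)·150) = 129.
Price P = 208 - (1/2)·279 = 137/2.
Nimbus's profit: (137/2 - 4)·129 = 8320.5000.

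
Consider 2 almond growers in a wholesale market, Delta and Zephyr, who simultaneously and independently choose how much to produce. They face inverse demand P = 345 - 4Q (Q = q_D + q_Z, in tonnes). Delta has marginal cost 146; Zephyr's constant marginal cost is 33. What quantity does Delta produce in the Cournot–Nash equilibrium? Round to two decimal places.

7.17

Delta's profit: π_D = (345 - 4Q)q_D - (146q_D). Setting ∂π_D/∂q_D = 0: 199 - 8q_D - 4(q_Z) = 0.
Zephyr's profit: π_Z = (345 - 4Q)q_Z - (33q_Z). Setting ∂π_Z/∂q_Z = 0: 312 - 8q_Z - 4(q_D) = 0.
So q_D = (199 - 4q_Z)/8 and q_Z = (312 - 4q_D)/8.
Substituting one into the other gives q_D = 43/6 and q_Z = 425/12.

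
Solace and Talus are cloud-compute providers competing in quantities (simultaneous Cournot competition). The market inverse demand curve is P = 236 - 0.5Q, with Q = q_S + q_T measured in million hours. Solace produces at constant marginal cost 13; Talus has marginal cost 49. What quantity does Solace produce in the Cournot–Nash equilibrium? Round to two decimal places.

172.67

Solace's profit: π_S = (236 - 0.5Q)q_S - (13q_S). Setting ∂π_S/∂q_S = 0: 223 - q_S - (1/2)(q_T) = 0.
Talus's profit: π_T = (236 - 0.5Q)q_T - (49q_T). Setting ∂π_T/∂q_T = 0: 187 - q_T - (1/2)(q_S) = 0.
So q_S = (223 - (1/2)q_T) and q_T = (187 - (1/2)q_S).
Solving the pair: q_S = 518/3, q_T = 302/3.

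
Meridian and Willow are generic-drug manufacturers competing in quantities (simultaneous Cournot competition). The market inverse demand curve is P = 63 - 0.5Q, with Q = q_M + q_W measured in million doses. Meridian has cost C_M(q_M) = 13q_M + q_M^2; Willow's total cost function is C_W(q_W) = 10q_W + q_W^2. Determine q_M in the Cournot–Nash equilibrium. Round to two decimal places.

14.11

Meridian's profit: π_M = (63 - 0.5Q)q_M - (13q_M + q_M²). Setting ∂π_M/∂q_M = 0: 50 - 3q_M - (1/2)(q_W) = 0.
Willow's first-order condition: 53 - 3q_W - (1/2)(q_M) = 0.
So q_M = (50 - (1/2)q_W)/3 and q_W = (53 - (1/2)q_M)/3.
Solving the pair: q_M = 494/35, q_W = 536/35.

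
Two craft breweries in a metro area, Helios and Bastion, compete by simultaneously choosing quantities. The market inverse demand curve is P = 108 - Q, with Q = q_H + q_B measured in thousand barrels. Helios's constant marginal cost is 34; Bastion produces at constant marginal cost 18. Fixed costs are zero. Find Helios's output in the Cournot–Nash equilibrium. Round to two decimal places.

Helios's profit: π_H = (108 - Q)q_H - (34q_H). Setting ∂π_H/∂q_H = 0: 74 - 2q_H - (q_B) = 0.
Bastion's first-order condition: 90 - 2q_B - (q_H) = 0.
So q_H = (74 - q_B)/2 and q_B = (90 - q_H)/2.
Substituting one into the other gives q_H = 58/3 and q_B = 106/3.

19.33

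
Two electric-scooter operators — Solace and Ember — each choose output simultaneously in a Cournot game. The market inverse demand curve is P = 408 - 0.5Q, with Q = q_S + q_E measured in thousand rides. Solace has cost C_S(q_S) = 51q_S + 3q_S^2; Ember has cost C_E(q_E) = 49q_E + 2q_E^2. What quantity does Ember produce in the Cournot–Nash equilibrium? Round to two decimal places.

Solace's profit: π_S = (408 - 0.5Q)q_S - (51q_S + 3q_S²). Setting ∂π_S/∂q_S = 0: 357 - 7q_S - (1/2)(q_E) = 0.
Ember's profit: π_E = (408 - 0.5Q)q_E - (49q_E + 2q_E²). Setting ∂π_E/∂q_E = 0: 359 - 5q_E - (1/2)(q_S) = 0.
Rearranging gives the reaction functions q_S = (357 - (1/2)q_E)/7 and q_E = (359 - (1/2)q_S)/5.
Substituting one into the other gives q_S = 46.2014 and q_E = 67.1799.

67.18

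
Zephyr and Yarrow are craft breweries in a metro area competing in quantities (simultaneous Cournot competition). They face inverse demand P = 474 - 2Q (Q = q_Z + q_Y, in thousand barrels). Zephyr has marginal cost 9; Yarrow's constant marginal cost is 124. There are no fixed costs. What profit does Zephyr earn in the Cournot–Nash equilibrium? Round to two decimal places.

Zephyr's profit: π_Z = (474 - 2Q)q_Z - (9q_Z). Setting ∂π_Z/∂q_Z = 0: 465 - 4q_Z - 2(q_Y) = 0.
Yarrow's first-order condition: 350 - 4q_Y - 2(q_Z) = 0.
Rearranging gives the reaction functions q_Z = (465 - 2q_Y)/4 and q_Y = (350 - 2q_Z)/4.
Substituting one into the other gives q_Z = 290/3 and q_Y = 235/6.
Price P = 474 - 2·(815/6) = 607/3.
Zephyr's profit: (607/3 - 9)·(290/3) = 18688.8889.

18688.89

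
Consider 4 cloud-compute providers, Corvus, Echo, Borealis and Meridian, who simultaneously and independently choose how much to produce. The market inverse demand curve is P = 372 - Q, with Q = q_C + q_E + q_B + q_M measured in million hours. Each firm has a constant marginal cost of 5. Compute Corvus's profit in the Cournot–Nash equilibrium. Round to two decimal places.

Each firm earns π_i = (372 - Q)q_i - 5q_i.
First-order condition (treating rivals' output as given): 367 - 2q_i - Σ_{j≠i} q_j = 0.
By symmetry each firm produces the same amount; substituting Σ_{j≠i} q_j = 3q_i yields q_i = 367/5.
Price P = 372 - 1468/5 = 392/5.
Corvus's profit: (392/5 - 5)·(367/5) = 5387.5600.

5387.56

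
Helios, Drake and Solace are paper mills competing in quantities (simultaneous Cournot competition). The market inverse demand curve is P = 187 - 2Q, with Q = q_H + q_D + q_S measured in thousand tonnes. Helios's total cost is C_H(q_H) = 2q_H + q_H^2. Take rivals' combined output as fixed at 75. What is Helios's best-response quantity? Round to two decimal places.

5.83

With rivals' combined output fixed at 75, Helios's profit is π_H = (187 - 2·75 - 2q_H)q_H - (2q_H + q_H²) = (37 - 2q_H)q_H - (2q_H + q_H²).
∂π_H/∂q_H = 35 - 6q_H = 0, so q_H = 35/6.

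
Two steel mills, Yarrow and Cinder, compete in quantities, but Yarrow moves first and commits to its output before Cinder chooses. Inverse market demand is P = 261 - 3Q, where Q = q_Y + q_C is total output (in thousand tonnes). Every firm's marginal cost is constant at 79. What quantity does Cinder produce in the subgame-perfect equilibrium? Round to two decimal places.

The follower Cinder best-responds to any q_Y: π_C = (261 - 3Q)q_C - 79q_C.
Follower FOC: 182 - 3q_Y - 6q_C = 0, so q_C(q_Y) = (182 - 3q_Y)/6.
Yarrow substitutes q_C(q_Y) into its own profit: π_Y = q_Y(261 - 3q_Y - (182 - 3q_Y)/2) - 79q_Y = (170 - (3/2)q_Y)q_Y - 79q_Y.
Maximising: ∂π_Y/∂q_Y = 91 - 3q_Y = 0, giving q_Y = 91/3.
Then q_C = (182 - 3·(91/3))/6 = 91/6.

15.17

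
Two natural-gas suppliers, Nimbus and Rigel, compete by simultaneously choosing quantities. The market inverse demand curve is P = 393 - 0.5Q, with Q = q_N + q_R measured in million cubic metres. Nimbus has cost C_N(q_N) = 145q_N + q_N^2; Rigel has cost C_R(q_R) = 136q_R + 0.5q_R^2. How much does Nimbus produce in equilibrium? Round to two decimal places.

63.91

Nimbus's profit: π_N = (393 - 0.5Q)q_N - (145q_N + q_N²). Setting ∂π_N/∂q_N = 0: 248 - 3q_N - (1/2)(q_R) = 0.
Rigel's first-order condition: 257 - 2q_R - (1/2)(q_N) = 0.
Best responses: q_N = (248 - (1/2)q_R)/3, q_R = (257 - (1/2)q_N)/2.
Substituting one into the other gives q_N = 1470/23 and q_R = 112.5217.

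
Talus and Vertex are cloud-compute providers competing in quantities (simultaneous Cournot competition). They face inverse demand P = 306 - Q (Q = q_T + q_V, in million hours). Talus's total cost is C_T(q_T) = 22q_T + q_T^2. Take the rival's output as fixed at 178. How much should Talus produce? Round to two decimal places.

26.50

With the rival's output fixed at 178, Talus's profit is π_T = (306 - 178 - q_T)q_T - (22q_T + q_T²) = (128 - q_T)q_T - (22q_T + q_T²).
∂π_T/∂q_T = 106 - 4q_T = 0, so q_T = 53/2.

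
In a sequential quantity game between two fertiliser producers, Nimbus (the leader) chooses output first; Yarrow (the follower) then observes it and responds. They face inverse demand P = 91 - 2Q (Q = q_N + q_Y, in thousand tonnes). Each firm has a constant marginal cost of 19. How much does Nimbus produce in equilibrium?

18

Solve by backward induction. Given q_N, the follower Yarrow maximises π_Y = (91 - 2q_N - 2q_Y)q_Y - 19q_Y.
Setting the follower's marginal profit to zero, 72 - 2q_N - 4q_Y = 0, i.e. q_Y = (72 - 2q_N)/4.
The leader anticipates this reaction. Substituting into P = 91 - 2Q gives P = 55 - q_N, so π_N = (55 - q_N)q_N - 19q_N.
Leader FOC: 36 - 2q_N = 0, so q_N = 18.
Then q_Y = (72 - 2·18)/4 = 9.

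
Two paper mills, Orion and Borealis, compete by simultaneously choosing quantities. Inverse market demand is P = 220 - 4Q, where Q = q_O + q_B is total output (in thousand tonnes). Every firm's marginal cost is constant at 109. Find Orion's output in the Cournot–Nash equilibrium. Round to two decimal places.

A representative firm's profit is π_i = q_i(220 - 4Q) - 109q_i.
First-order condition (treating rivals' output as given): 111 - 8q_i - 4q_j = 0.
By symmetry each firm produces the same amount; substituting q_j = q_i yields q_i = 111/12 = 37/4.

9.25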